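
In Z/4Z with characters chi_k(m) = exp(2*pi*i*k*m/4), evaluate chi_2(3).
chi_2(3) = zeta_4^6 = -1

Justification: chi_2(3) = zeta_4^(2*3) = zeta_4^6. Since zeta_4^4 = 1, this equals zeta_4^2 = exp(2*pi*i*2/4) = -1.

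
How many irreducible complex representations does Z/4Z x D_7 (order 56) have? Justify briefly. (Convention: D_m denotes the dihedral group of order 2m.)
20

Working: The number of irreducible complex representations of a finite group equals its number of conjugacy classes. For a direct product, #classes(G x H) = #classes(G) * #classes(H). Z/4Z has 4 classes (abelian), D_7 has 5 classes, so 4 * 5 = 20, so Z/4Z x D_7 (order 56) has exactly 20 irreducible complex representations.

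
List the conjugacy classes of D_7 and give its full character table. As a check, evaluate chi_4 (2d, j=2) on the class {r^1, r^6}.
Conjugacy classes: {e} of size 1, {r^1, r^6} of size 2, {r^2, r^5} of size 2, {r^3, r^4} of size 2, {s, sr, ..., sr^6} of size 7.
Character table:
  irrep \ class              {e} (size 1)  {r^1, r^6} (size 2)  {r^2, r^5} (size 2)  {r^3, r^4} (size 2)  {s, sr, ..., sr^6} (size 7)
  chi_1 (triv)               1             1                    1                    1                    1                          
  chi_2 (sign: r->1, s->-1)  1             1                    1                    1                    -1                         
  chi_3 (2d, j=1)            2             2*cos(2*pi/7)        -2*cos(3*pi/7)       -2*cos(pi/7)         0                          
  chi_4 (2d, j=2)            2             -2*cos(3*pi/7)       -2*cos(pi/7)         2*cos(2*pi/7)        0                          
  chi_5 (2d, j=3)            2             -2*cos(pi/7)         2*cos(2*pi/7)        -2*cos(3*pi/7)       0                          

Spot check: chi_4 (2d, j=2) on {r^1, r^6} = -2*cos(3*pi/7).

Explanation: D_7 has order 2*7 = 14 with 5 conjugacy classes, hence 5 irreducibles. Sum of squared dims 1 + 1 + 4 + 4 + 4 = 14 = |G|. Linear characters come from the abelianisation; the 2-dimensional irreps have character r^k -> 2*cos(2*pi*j*k/7), reflections -> 0.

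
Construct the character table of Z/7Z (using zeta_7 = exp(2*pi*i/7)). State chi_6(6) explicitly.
Character table of Z/7Z (irreps indexed chi_0,...,chi_6 with chi_k(m) = zeta_7^(k*m), zeta_7 = exp(2*pi*i/7)):
  irrep \ class  {0} (size 1)  {1} (size 1)    {2} (size 1)    {3} (size 1)    {4} (size 1)    {5} (size 1)    {6} (size 1)  
  chi_0          1             1               1               1               1               1               1             
  chi_1          1             exp(2*I*pi/7)   exp(4*I*pi/7)   exp(6*I*pi/7)   exp(-6*I*pi/7)  exp(-4*I*pi/7)  exp(-2*I*pi/7)
  chi_2          1             exp(4*I*pi/7)   exp(-6*I*pi/7)  exp(-2*I*pi/7)  exp(2*I*pi/7)   exp(6*I*pi/7)   exp(-4*I*pi/7)
  chi_3          1             exp(6*I*pi/7)   exp(-2*I*pi/7)  exp(4*I*pi/7)   exp(-4*I*pi/7)  exp(2*I*pi/7)   exp(-6*I*pi/7)
  chi_4          1             exp(-6*I*pi/7)  exp(2*I*pi/7)   exp(-4*I*pi/7)  exp(4*I*pi/7)   exp(-2*I*pi/7)  exp(6*I*pi/7) 
  chi_5          1             exp(-4*I*pi/7)  exp(6*I*pi/7)   exp(2*I*pi/7)   exp(-2*I*pi/7)  exp(-6*I*pi/7)  exp(4*I*pi/7) 
  chi_6          1             exp(-2*I*pi/7)  exp(-4*I*pi/7)  exp(-6*I*pi/7)  exp(6*I*pi/7)   exp(4*I*pi/7)   exp(2*I*pi/7) 

Spot check: chi_6(6) = zeta_7^(6*6) = zeta_7^36 = exp(2*I*pi/7).

Justification: Z/7Z is abelian, so all 7 irreducible complex representations are 1-dimensional. They are given by chi_k(m) = zeta_7^(k*m) for k = 0,...,6. Row orthogonality: sum_m chi_k(m) conj(chi_l(m)) = 7 * [k = l].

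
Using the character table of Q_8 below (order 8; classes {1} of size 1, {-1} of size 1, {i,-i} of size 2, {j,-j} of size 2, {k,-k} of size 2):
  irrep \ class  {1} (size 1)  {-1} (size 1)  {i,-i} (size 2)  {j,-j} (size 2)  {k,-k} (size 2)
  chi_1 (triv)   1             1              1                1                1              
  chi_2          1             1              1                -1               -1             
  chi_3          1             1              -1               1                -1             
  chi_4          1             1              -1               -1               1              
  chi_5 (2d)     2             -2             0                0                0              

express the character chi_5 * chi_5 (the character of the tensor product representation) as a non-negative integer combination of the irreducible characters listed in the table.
chi_5 tensor chi_5 = chi_1 + chi_2 + chi_3 + chi_4 (all other irreducibles have multiplicity 0).

Argument: The character of a tensor product is the pointwise product (chi_5 * chi_5)(C) = chi_5(C) * chi_5(C):
  {1}: (2)*(2), {-1}: (-2)*(-2), {i,-i}: (0)*(0), {j,-j}: (0)*(0), {k,-k}: (0)*(0)
so (chi_5 * chi_5) takes values
  {1} -> 4, {-1} -> 4, {i,-i} -> 0, {j,-j} -> 0, {k,-k} -> 0.
Now take the inner product of this character with each irreducible chi from the table, <chi_5*chi_5, chi> = (1/8) sum_C |C| (chi_5*chi_5)(C) conj(chi(C)):
  <chi_5*chi_5, chi_1> = (1/8)[1*(4)*conj(1) + 1*(4)*conj(1) + 2*(0)*conj(1) + 2*(0)*conj(1) + 2*(0)*conj(1)]
      = (1/8)[(4) + (4) + (0) + (0) + (0)] = 8/8 = 1
  <chi_5*chi_5, chi_2> = (1/8)[1*(4)*conj(1) + 1*(4)*conj(1) + 2*(0)*conj(1) + 2*(0)*conj(-1) + 2*(0)*conj(-1)]
      = (1/8)[(4) + (4) + (0) + (0) + (0)] = 8/8 = 1
  <chi_5*chi_5, chi_3> = (1/8)[1*(4)*conj(1) + 1*(4)*conj(1) + 2*(0)*conj(-1) + 2*(0)*conj(1) + 2*(0)*conj(-1)]
      = (1/8)[(4) + (4) + (0) + (0) + (0)] = 8/8 = 1
  <chi_5*chi_5, chi_4> = (1/8)[1*(4)*conj(1) + 1*(4)*conj(1) + 2*(0)*conj(-1) + 2*(0)*conj(-1) + 2*(0)*conj(1)]
      = (1/8)[(4) + (4) + (0) + (0) + (0)] = 8/8 = 1
  <chi_5*chi_5, chi_5> = (1/8)[1*(4)*conj(2) + 1*(4)*conj(-2) + 2*(0)*conj(0) + 2*(0)*conj(0) + 2*(0)*conj(0)]
      = (1/8)[(8) + (-8) + (0) + (0) + (0)] = 0/8 = 0
Hence the multiplicities are chi_1: 1, chi_2: 1, chi_3: 1, chi_4: 1. Dimension check: dim(chi_5)*dim(chi_5) = 2*2 = 4 and sum (mult * dim) = 1*1 + 1*1 + 1*1 + 1*1 = 4.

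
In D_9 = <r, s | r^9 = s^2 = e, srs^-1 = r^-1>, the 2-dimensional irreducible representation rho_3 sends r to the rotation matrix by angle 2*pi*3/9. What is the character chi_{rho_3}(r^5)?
chi_{rho_3}(r^5) = 2*cos(2*pi*3*5/9) = -1

Argument: rho_3(r^5) is rotation by angle 2*pi*3*5/9, whose trace is 2*cos(2*pi*3*5/9) = -1.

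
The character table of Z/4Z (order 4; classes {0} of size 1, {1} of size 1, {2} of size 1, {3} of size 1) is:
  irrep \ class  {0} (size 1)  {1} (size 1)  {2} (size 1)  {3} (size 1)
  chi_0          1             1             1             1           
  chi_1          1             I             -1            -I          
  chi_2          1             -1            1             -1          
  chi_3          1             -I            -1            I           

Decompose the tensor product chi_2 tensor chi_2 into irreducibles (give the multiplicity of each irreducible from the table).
chi_2 tensor chi_2 = chi_0 (all other irreducibles have multiplicity 0).

Working: The character of a tensor product is the pointwise product (chi_2 * chi_2)(C) = chi_2(C) * chi_2(C):
  {0}: (1)*(1), {1}: (-1)*(-1), {2}: (1)*(1), {3}: (-1)*(-1)
so (chi_2 * chi_2) takes values
  {0} -> 1, {1} -> 1, {2} -> 1, {3} -> 1.
Now take the inner product of this character with each irreducible chi from the table, <chi_2*chi_2, chi> = (1/4) sum_C |C| (chi_2*chi_2)(C) conj(chi(C)):
  <chi_2*chi_2, chi_0> = (1/4)[1*(1)*conj(1) + 1*(1)*conj(1) + 1*(1)*conj(1) + 1*(1)*conj(1)]
      = (1/4)[(1) + (1) + (1) + (1)] = 4/4 = 1
  <chi_2*chi_2, chi_1> = (1/4)[1*(1)*conj(1) + 1*(1)*conj(I) + 1*(1)*conj(-1) + 1*(1)*conj(-I)]
      = (1/4)[(1) + (-I) + (-1) + (I)] = 0/4 = 0
  <chi_2*chi_2, chi_2> = (1/4)[1*(1)*conj(1) + 1*(1)*conj(-1) + 1*(1)*conj(1) + 1*(1)*conj(-1)]
      = (1/4)[(1) + (-1) + (1) + (-1)] = 0/4 = 0
  <chi_2*chi_2, chi_3> = (1/4)[1*(1)*conj(1) + 1*(1)*conj(-I) + 1*(1)*conj(-1) + 1*(1)*conj(I)]
      = (1/4)[(1) + (I) + (-1) + (-I)] = 0/4 = 0
(Exp terms are combined using exp(i*s)*conj(exp(i*t)) = exp(i*(s-t)), and sums of them are collapsed using the identity that for every m > 1 the m distinct m-th roots of unity sum to 0, e.g. 1 + exp(2*I*pi/3) + exp(-2*I*pi/3) = 0.)
Hence the multiplicities are chi_0: 1. Dimension check: dim(chi_2)*dim(chi_2) = 1*1 = 1 and sum (mult * dim) = 1*1 = 1.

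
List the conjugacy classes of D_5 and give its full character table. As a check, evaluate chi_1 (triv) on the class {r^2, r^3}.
Conjugacy classes: {e} of size 1, {r^1, r^4} of size 2, {r^2, r^3} of size 2, {s, sr, ..., sr^4} of size 5.
Character table:
  irrep \ class              {e} (size 1)  {r^1, r^4} (size 2)  {r^2, r^3} (size 2)  {s, sr, ..., sr^4} (size 5)
  chi_1 (triv)               1             1                    1                    1                          
  chi_2 (sign: r->1, s->-1)  1             1                    1                    -1                         
  chi_3 (2d, j=1)            2             -1/2 + sqrt(5)/2     -sqrt(5)/2 - 1/2     0                          
  chi_4 (2d, j=2)            2             -sqrt(5)/2 - 1/2     -1/2 + sqrt(5)/2     0                          

Spot check: chi_1 (triv) on {r^2, r^3} = 1.

Solution. D_5 has order 2*5 = 10 with 4 conjugacy classes, hence 4 irreducibles. Sum of squared dims 1 + 1 + 4 + 4 = 10 = |G|. Linear characters come from the abelianisation; the 2-dimensional irreps have character r^k -> 2*cos(2*pi*j*k/5), reflections -> 0.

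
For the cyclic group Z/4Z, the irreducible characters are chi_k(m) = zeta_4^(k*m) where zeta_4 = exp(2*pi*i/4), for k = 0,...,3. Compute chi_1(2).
chi_1(2) = zeta_4^2 = -1

Reasoning: chi_1(2) = zeta_4^(1*2) = zeta_4^2. Since zeta_4^4 = 1, this equals zeta_4^2 = exp(2*pi*i*2/4) = -1.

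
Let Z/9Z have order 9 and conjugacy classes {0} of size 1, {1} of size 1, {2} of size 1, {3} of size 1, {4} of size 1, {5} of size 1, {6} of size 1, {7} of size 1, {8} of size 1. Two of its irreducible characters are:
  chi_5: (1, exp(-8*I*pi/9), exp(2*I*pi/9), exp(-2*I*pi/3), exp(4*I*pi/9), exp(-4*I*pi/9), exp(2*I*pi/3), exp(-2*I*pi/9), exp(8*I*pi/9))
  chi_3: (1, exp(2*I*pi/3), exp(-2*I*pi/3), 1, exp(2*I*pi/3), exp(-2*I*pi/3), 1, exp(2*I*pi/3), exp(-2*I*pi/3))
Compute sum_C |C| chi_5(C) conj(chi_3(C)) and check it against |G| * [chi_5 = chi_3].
Sum = 0; so <chi_5, chi_3> = 0 (distinct irreducibles are orthogonal).

Why: Compute term by term over conjugacy classes (|C| * chi_5(C) * conj(chi_3(C))):
  1*(1)*conj(1) + 1*(exp(-8*I*pi/9))*conj(exp(2*I*pi/3)) + 1*(exp(2*I*pi/9))*conj(exp(-2*I*pi/3)) + 1*(exp(-2*I*pi/3))*conj(1) + 1*(exp(4*I*pi/9))*conj(exp(2*I*pi/3)) + 1*(exp(-4*I*pi/9))*conj(exp(-2*I*pi/3)) + 1*(exp(2*I*pi/3))*conj(1) + 1*(exp(-2*I*pi/9))*conj(exp(2*I*pi/3)) + 1*(exp(8*I*pi/9))*conj(exp(-2*I*pi/3))
  = (1) + (exp(4*I*pi/9)) + (exp(8*I*pi/9)) + (exp(-2*I*pi/3)) + (exp(-2*I*pi/9)) + (exp(2*I*pi/9)) + (exp(2*I*pi/3)) + (exp(-8*I*pi/9)) + (exp(-4*I*pi/9))
  = 0.
(Exp terms are combined using exp(i*s)*conj(exp(i*t)) = exp(i*(s-t)), and sums of them are collapsed using the identity that for every m > 1 the m distinct m-th roots of unity sum to 0, e.g. 1 + exp(2*I*pi/3) + exp(-2*I*pi/3) = 0.)
Dividing by |G| = 9 gives 0/9 = 0, matching the row-orthogonality relation <chi_5, chi_3> = [chi_5 = chi_3].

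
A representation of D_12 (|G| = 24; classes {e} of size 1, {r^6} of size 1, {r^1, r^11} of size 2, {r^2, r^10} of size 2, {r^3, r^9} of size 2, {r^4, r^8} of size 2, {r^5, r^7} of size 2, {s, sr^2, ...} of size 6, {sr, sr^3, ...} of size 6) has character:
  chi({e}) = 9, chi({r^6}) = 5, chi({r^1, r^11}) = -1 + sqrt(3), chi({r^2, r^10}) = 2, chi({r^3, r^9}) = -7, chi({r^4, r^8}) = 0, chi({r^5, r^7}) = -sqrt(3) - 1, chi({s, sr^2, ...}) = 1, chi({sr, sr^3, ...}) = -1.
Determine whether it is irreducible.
Not irreducible (reducible): <chi, chi> = 10 > 1.

Derivation: <chi, chi> = (1/|G|) sum_C |C| * |chi(C)|^2 = (1/24)[1*|9|^2 + 1*|5|^2 + 2*|-1 + sqrt(3)|^2 + 2*|2|^2 + 2*|-7|^2 + 2*|0|^2 + 2*|-sqrt(3) - 1|^2 + 6*|1|^2 + 6*|-1|^2]
  = (1/24)[(81) + (25) + (8 - 4*sqrt(3)) + (8) + (98) + (0) + (4*sqrt(3) + 8) + (6) + (6)] = 240/24 = 10.
A character is irreducible iff <chi, chi> = 1, so this representation is reducible.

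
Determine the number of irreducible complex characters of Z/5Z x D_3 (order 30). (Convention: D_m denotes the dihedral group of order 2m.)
15

Reasoning: The number of irreducible complex representations of a finite group equals its number of conjugacy classes. For a direct product, #classes(G x H) = #classes(G) * #classes(H). Z/5Z has 5 classes (abelian), D_3 has 3 classes, so 5 * 3 = 15, so Z/5Z x D_3 (order 30) has exactly 15 irreducible complex representations.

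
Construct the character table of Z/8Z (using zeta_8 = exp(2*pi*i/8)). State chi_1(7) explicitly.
Character table of Z/8Z (irreps indexed chi_0,...,chi_7 with chi_k(m) = zeta_8^(k*m), zeta_8 = exp(2*pi*i/8)):
  irrep \ class  {0} (size 1)  {1} (size 1)    {2} (size 1)  {3} (size 1)    {4} (size 1)  {5} (size 1)    {6} (size 1)  {7} (size 1)  
  chi_0          1             1               1             1               1             1               1             1             
  chi_1          1             exp(I*pi/4)     I             exp(3*I*pi/4)   -1            exp(-3*I*pi/4)  -I            exp(-I*pi/4)  
  chi_2          1             I               -1            -I              1             I               -1            -I            
  chi_3          1             exp(3*I*pi/4)   -I            exp(I*pi/4)     -1            exp(-I*pi/4)    I             exp(-3*I*pi/4)
  chi_4          1             -1              1             -1              1             -1              1             -1            
  chi_5          1             exp(-3*I*pi/4)  I             exp(-I*pi/4)    -1            exp(I*pi/4)     -I            exp(3*I*pi/4) 
  chi_6          1             -I              -1            I               1             -I              -1            I             
  chi_7          1             exp(-I*pi/4)    -I            exp(-3*I*pi/4)  -1            exp(3*I*pi/4)   I             exp(I*pi/4)   

Spot check: chi_1(7) = zeta_8^(1*7) = zeta_8^7 = exp(-I*pi/4).

Z/8Z is abelian, so all 8 irreducible complex representations are 1-dimensional. They are given by chi_k(m) = zeta_8^(k*m) for k = 0,...,7. Row orthogonality: sum_m chi_k(m) conj(chi_l(m)) = 8 * [k = l].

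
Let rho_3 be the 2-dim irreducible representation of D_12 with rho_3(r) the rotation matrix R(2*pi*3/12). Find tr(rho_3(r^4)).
chi_{rho_3}(r^4) = 2*cos(2*pi*3*4/12) = 2

Argument: rho_3(r^4) is rotation by angle 2*pi*3*4/12, whose trace is 2*cos(2*pi*3*4/12) = 2.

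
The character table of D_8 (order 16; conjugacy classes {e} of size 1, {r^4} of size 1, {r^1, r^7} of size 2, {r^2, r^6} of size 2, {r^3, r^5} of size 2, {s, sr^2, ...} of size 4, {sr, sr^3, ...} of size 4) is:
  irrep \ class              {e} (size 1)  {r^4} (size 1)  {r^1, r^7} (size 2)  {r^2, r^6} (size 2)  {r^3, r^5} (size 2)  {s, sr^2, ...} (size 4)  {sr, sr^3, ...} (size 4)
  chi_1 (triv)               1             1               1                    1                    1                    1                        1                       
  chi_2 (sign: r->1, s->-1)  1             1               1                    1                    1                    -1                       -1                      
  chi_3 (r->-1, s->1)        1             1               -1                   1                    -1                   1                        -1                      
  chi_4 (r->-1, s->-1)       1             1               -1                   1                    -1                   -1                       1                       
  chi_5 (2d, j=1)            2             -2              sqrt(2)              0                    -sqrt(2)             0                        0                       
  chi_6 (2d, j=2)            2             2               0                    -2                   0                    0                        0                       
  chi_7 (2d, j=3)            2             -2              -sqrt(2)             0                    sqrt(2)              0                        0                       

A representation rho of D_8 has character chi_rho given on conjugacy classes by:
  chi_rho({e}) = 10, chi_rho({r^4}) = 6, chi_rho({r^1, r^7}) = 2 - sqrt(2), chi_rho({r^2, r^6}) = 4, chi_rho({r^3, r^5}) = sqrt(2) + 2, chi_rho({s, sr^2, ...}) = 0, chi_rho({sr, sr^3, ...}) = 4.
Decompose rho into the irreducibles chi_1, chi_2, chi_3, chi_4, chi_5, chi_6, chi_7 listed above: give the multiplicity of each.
Multiplicities: chi_1: 3, chi_2: 1, chi_3: 0, chi_4: 2, chi_5: 0, chi_6: 1, chi_7: 1.

Argument: Use <chi_rho, chi> = (1/|G|) sum_C |C| * chi_rho(C) * conj(chi(C)) with |G| = 16 for each irreducible chi in the table:
  <chi_rho, chi_1> = (1/16)[1*(10)*conj(1) + 1*(6)*conj(1) + 2*(2 - sqrt(2))*conj(1) + 2*(4)*conj(1) + 2*(sqrt(2) + 2)*conj(1) + 4*(0)*conj(1) + 4*(4)*conj(1)]
      = (1/16)[(10) + (6) + (4 - 2*sqrt(2)) + (8) + (2*sqrt(2) + 4) + (0) + (16)] = 48/16 = 3
  <chi_rho, chi_2> = (1/16)[1*(10)*conj(1) + 1*(6)*conj(1) + 2*(2 - sqrt(2))*conj(1) + 2*(4)*conj(1) + 2*(sqrt(2) + 2)*conj(1) + 4*(0)*conj(-1) + 4*(4)*conj(-1)]
      = (1/16)[(10) + (6) + (4 - 2*sqrt(2)) + (8) + (2*sqrt(2) + 4) + (0) + (-16)] = 16/16 = 1
  <chi_rho, chi_3> = (1/16)[1*(10)*conj(1) + 1*(6)*conj(1) + 2*(2 - sqrt(2))*conj(-1) + 2*(4)*conj(1) + 2*(sqrt(2) + 2)*conj(-1) + 4*(0)*conj(1) + 4*(4)*conj(-1)]
      = (1/16)[(10) + (6) + (-4 + 2*sqrt(2)) + (8) + (-4 - 2*sqrt(2)) + (0) + (-16)] = 0/16 = 0
  <chi_rho, chi_4> = (1/16)[1*(10)*conj(1) + 1*(6)*conj(1) + 2*(2 - sqrt(2))*conj(-1) + 2*(4)*conj(1) + 2*(sqrt(2) + 2)*conj(-1) + 4*(0)*conj(-1) + 4*(4)*conj(1)]
      = (1/16)[(10) + (6) + (-4 + 2*sqrt(2)) + (8) + (-4 - 2*sqrt(2)) + (0) + (16)] = 32/16 = 2
  <chi_rho, chi_5> = (1/16)[1*(10)*conj(2) + 1*(6)*conj(-2) + 2*(2 - sqrt(2))*conj(sqrt(2)) + 2*(4)*conj(0) + 2*(sqrt(2) + 2)*conj(-sqrt(2)) + 4*(0)*conj(0) + 4*(4)*conj(0)]
      = (1/16)[(20) + (-12) + (-4 + 4*sqrt(2)) + (0) + (-4*sqrt(2) - 4) + (0) + (0)] = 0/16 = 0
  <chi_rho, chi_6> = (1/16)[1*(10)*conj(2) + 1*(6)*conj(2) + 2*(2 - sqrt(2))*conj(0) + 2*(4)*conj(-2) + 2*(sqrt(2) + 2)*conj(0) + 4*(0)*conj(0) + 4*(4)*conj(0)]
      = (1/16)[(20) + (12) + (0) + (-16) + (0) + (0) + (0)] = 16/16 = 1
  <chi_rho, chi_7> = (1/16)[1*(10)*conj(2) + 1*(6)*conj(-2) + 2*(2 - sqrt(2))*conj(-sqrt(2)) + 2*(4)*conj(0) + 2*(sqrt(2) + 2)*conj(sqrt(2)) + 4*(0)*conj(0) + 4*(4)*conj(0)]
      = (1/16)[(20) + (-12) + (4 - 4*sqrt(2)) + (0) + (4 + 4*sqrt(2)) + (0) + (0)] = 16/16 = 1
Dimension check: dim(rho) = sum (mult * dim) = 3*1 + 1*1 + 0*1 + 2*1 + 0*2 + 1*2 + 1*2 = 10 = chi_rho(e) = 10.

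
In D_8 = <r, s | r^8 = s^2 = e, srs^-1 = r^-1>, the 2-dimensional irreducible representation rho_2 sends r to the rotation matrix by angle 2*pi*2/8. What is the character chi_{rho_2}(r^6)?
chi_{rho_2}(r^6) = 2*cos(2*pi*2*6/8) = -2

Why: rho_2(r^6) is rotation by angle 2*pi*2*6/8, whose trace is 2*cos(2*pi*2*6/8) = -2.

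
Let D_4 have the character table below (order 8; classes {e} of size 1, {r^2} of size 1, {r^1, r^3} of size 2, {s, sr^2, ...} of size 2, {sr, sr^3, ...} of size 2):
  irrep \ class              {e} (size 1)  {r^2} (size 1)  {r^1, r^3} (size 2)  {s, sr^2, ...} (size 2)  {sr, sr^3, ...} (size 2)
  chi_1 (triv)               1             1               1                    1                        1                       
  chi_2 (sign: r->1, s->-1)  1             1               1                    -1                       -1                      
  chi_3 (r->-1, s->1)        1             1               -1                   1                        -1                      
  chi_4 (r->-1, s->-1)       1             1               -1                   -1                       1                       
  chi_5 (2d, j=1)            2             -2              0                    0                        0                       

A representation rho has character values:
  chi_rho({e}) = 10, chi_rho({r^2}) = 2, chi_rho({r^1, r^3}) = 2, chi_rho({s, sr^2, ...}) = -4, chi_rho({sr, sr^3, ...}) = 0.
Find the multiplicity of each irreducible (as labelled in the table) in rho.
Multiplicities: chi_1: 1, chi_2: 3, chi_3: 0, chi_4: 2, chi_5: 2.

Proof sketch: Use <chi_rho, chi> = (1/|G|) sum_C |C| * chi_rho(C) * conj(chi(C)) with |G| = 8 for each irreducible chi in the table:
  <chi_rho, chi_1> = (1/8)[1*(10)*conj(1) + 1*(2)*conj(1) + 2*(2)*conj(1) + 2*(-4)*conj(1) + 2*(0)*conj(1)]
      = (1/8)[(10) + (2) + (4) + (-8) + (0)] = 8/8 = 1
  <chi_rho, chi_2> = (1/8)[1*(10)*conj(1) + 1*(2)*conj(1) + 2*(2)*conj(1) + 2*(-4)*conj(-1) + 2*(0)*conj(-1)]
      = (1/8)[(10) + (2) + (4) + (8) + (0)] = 24/8 = 3
  <chi_rho, chi_3> = (1/8)[1*(10)*conj(1) + 1*(2)*conj(1) + 2*(2)*conj(-1) + 2*(-4)*conj(1) + 2*(0)*conj(-1)]
      = (1/8)[(10) + (2) + (-4) + (-8) + (0)] = 0/8 = 0
  <chi_rho, chi_4> = (1/8)[1*(10)*conj(1) + 1*(2)*conj(1) + 2*(2)*conj(-1) + 2*(-4)*conj(-1) + 2*(0)*conj(1)]
      = (1/8)[(10) + (2) + (-4) + (8) + (0)] = 16/8 = 2
  <chi_rho, chi_5> = (1/8)[1*(10)*conj(2) + 1*(2)*conj(-2) + 2*(2)*conj(0) + 2*(-4)*conj(0) + 2*(0)*conj(0)]
      = (1/8)[(20) + (-4) + (0) + (0) + (0)] = 16/8 = 2
Dimension check: dim(rho) = sum (mult * dim) = 1*1 + 3*1 + 0*1 + 2*1 + 2*2 = 10 = chi_rho(e) = 10.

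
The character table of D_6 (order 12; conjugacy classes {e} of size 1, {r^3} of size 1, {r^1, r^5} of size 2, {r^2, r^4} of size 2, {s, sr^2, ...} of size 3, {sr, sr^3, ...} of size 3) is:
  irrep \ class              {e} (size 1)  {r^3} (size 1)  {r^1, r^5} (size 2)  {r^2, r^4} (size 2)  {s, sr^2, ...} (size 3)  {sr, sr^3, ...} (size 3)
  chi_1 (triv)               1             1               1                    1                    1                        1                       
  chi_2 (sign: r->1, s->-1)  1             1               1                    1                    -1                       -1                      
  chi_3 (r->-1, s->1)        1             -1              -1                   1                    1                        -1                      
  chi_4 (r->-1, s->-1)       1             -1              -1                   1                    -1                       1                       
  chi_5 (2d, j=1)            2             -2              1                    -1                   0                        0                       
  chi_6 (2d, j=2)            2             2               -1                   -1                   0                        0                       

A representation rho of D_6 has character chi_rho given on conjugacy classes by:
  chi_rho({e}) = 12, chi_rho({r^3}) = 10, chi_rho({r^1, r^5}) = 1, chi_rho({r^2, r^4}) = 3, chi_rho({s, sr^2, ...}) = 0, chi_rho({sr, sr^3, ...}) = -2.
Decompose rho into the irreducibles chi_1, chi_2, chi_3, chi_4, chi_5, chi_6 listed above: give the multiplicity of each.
Multiplicities: chi_1: 2, chi_2: 3, chi_3: 1, chi_4: 0, chi_5: 0, chi_6: 3.

Reasoning: Use <chi_rho, chi> = (1/|G|) sum_C |C| * chi_rho(C) * conj(chi(C)) with |G| = 12 for each irreducible chi in the table:
  <chi_rho, chi_1> = (1/12)[1*(12)*conj(1) + 1*(10)*conj(1) + 2*(1)*conj(1) + 2*(3)*conj(1) + 3*(0)*conj(1) + 3*(-2)*conj(1)]
      = (1/12)[(12) + (10) + (2) + (6) + (0) + (-6)] = 24/12 = 2
  <chi_rho, chi_2> = (1/12)[1*(12)*conj(1) + 1*(10)*conj(1) + 2*(1)*conj(1) + 2*(3)*conj(1) + 3*(0)*conj(-1) + 3*(-2)*conj(-1)]
      = (1/12)[(12) + (10) + (2) + (6) + (0) + (6)] = 36/12 = 3
  <chi_rho, chi_3> = (1/12)[1*(12)*conj(1) + 1*(10)*conj(-1) + 2*(1)*conj(-1) + 2*(3)*conj(1) + 3*(0)*conj(1) + 3*(-2)*conj(-1)]
      = (1/12)[(12) + (-10) + (-2) + (6) + (0) + (6)] = 12/12 = 1
  <chi_rho, chi_4> = (1/12)[1*(12)*conj(1) + 1*(10)*conj(-1) + 2*(1)*conj(-1) + 2*(3)*conj(1) + 3*(0)*conj(-1) + 3*(-2)*conj(1)]
      = (1/12)[(12) + (-10) + (-2) + (6) + (0) + (-6)] = 0/12 = 0
  <chi_rho, chi_5> = (1/12)[1*(12)*conj(2) + 1*(10)*conj(-2) + 2*(1)*conj(1) + 2*(3)*conj(-1) + 3*(0)*conj(0) + 3*(-2)*conj(0)]
      = (1/12)[(24) + (-20) + (2) + (-6) + (0) + (0)] = 0/12 = 0
  <chi_rho, chi_6> = (1/12)[1*(12)*conj(2) + 1*(10)*conj(2) + 2*(1)*conj(-1) + 2*(3)*conj(-1) + 3*(0)*conj(0) + 3*(-2)*conj(0)]
      = (1/12)[(24) + (20) + (-2) + (-6) + (0) + (0)] = 36/12 = 3
Dimension check: dim(rho) = sum (mult * dim) = 2*1 + 3*1 + 1*1 + 0*1 + 0*2 + 3*2 = 12 = chi_rho(e) = 12.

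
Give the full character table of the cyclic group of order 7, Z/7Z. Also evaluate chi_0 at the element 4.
Character table of Z/7Z (irreps indexed chi_0,...,chi_6 with chi_k(m) = zeta_7^(k*m), zeta_7 = exp(2*pi*i/7)):
  irrep \ class  {0} (size 1)  {1} (size 1)    {2} (size 1)    {3} (size 1)    {4} (size 1)    {5} (size 1)    {6} (size 1)  
  chi_0          1             1               1               1               1               1               1             
  chi_1          1             exp(2*I*pi/7)   exp(4*I*pi/7)   exp(6*I*pi/7)   exp(-6*I*pi/7)  exp(-4*I*pi/7)  exp(-2*I*pi/7)
  chi_2          1             exp(4*I*pi/7)   exp(-6*I*pi/7)  exp(-2*I*pi/7)  exp(2*I*pi/7)   exp(6*I*pi/7)   exp(-4*I*pi/7)
  chi_3          1             exp(6*I*pi/7)   exp(-2*I*pi/7)  exp(4*I*pi/7)   exp(-4*I*pi/7)  exp(2*I*pi/7)   exp(-6*I*pi/7)
  chi_4          1             exp(-6*I*pi/7)  exp(2*I*pi/7)   exp(-4*I*pi/7)  exp(4*I*pi/7)   exp(-2*I*pi/7)  exp(6*I*pi/7) 
  chi_5          1             exp(-4*I*pi/7)  exp(6*I*pi/7)   exp(2*I*pi/7)   exp(-2*I*pi/7)  exp(-6*I*pi/7)  exp(4*I*pi/7) 
  chi_6          1             exp(-2*I*pi/7)  exp(-4*I*pi/7)  exp(-6*I*pi/7)  exp(6*I*pi/7)   exp(4*I*pi/7)   exp(2*I*pi/7) 

Spot check: chi_0(4) = zeta_7^(0*4) = zeta_7^0 = 1.

Working: Z/7Z is abelian, so all 7 irreducible complex representations are 1-dimensional. They are given by chi_k(m) = zeta_7^(k*m) for k = 0,...,6. Row orthogonality: sum_m chi_k(m) conj(chi_l(m)) = 7 * [k = l].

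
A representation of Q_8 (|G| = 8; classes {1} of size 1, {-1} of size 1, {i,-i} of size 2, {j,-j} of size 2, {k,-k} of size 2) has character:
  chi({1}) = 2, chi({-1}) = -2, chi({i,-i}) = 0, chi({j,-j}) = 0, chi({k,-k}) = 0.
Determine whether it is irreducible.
Irreducible: <chi, chi> = 1.

Derivation: <chi, chi> = (1/|G|) sum_C |C| * |chi(C)|^2 = (1/8)[1*|2|^2 + 1*|-2|^2 + 2*|0|^2 + 2*|0|^2 + 2*|0|^2]
  = (1/8)[(4) + (4) + (0) + (0) + (0)] = 8/8 = 1.
A character is irreducible iff <chi, chi> = 1, so this representation is irreducible.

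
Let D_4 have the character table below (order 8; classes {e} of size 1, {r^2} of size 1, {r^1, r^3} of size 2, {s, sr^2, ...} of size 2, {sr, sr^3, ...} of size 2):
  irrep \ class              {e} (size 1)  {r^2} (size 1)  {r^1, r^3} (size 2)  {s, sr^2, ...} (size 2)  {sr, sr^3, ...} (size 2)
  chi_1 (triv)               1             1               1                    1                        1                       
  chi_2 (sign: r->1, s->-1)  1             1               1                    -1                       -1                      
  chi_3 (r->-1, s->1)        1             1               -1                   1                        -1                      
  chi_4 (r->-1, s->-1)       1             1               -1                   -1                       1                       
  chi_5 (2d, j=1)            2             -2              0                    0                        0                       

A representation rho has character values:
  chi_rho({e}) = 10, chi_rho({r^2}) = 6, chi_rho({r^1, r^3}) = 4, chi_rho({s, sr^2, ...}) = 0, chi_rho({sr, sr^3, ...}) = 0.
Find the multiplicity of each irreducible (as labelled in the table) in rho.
Multiplicities: chi_1: 3, chi_2: 3, chi_3: 1, chi_4: 1, chi_5: 1.

Reasoning: Use <chi_rho, chi> = (1/|G|) sum_C |C| * chi_rho(C) * conj(chi(C)) with |G| = 8 for each irreducible chi in the table:
  <chi_rho, chi_1> = (1/8)[1*(10)*conj(1) + 1*(6)*conj(1) + 2*(4)*conj(1) + 2*(0)*conj(1) + 2*(0)*conj(1)]
      = (1/8)[(10) + (6) + (8) + (0) + (0)] = 24/8 = 3
  <chi_rho, chi_2> = (1/8)[1*(10)*conj(1) + 1*(6)*conj(1) + 2*(4)*conj(1) + 2*(0)*conj(-1) + 2*(0)*conj(-1)]
      = (1/8)[(10) + (6) + (8) + (0) + (0)] = 24/8 = 3
  <chi_rho, chi_3> = (1/8)[1*(10)*conj(1) + 1*(6)*conj(1) + 2*(4)*conj(-1) + 2*(0)*conj(1) + 2*(0)*conj(-1)]
      = (1/8)[(10) + (6) + (-8) + (0) + (0)] = 8/8 = 1
  <chi_rho, chi_4> = (1/8)[1*(10)*conj(1) + 1*(6)*conj(1) + 2*(4)*conj(-1) + 2*(0)*conj(-1) + 2*(0)*conj(1)]
      = (1/8)[(10) + (6) + (-8) + (0) + (0)] = 8/8 = 1
  <chi_rho, chi_5> = (1/8)[1*(10)*conj(2) + 1*(6)*conj(-2) + 2*(4)*conj(0) + 2*(0)*conj(0) + 2*(0)*conj(0)]
      = (1/8)[(20) + (-12) + (0) + (0) + (0)] = 8/8 = 1
Dimension check: dim(rho) = sum (mult * dim) = 3*1 + 3*1 + 1*1 + 1*1 + 1*2 = 10 = chi_rho(e) = 10.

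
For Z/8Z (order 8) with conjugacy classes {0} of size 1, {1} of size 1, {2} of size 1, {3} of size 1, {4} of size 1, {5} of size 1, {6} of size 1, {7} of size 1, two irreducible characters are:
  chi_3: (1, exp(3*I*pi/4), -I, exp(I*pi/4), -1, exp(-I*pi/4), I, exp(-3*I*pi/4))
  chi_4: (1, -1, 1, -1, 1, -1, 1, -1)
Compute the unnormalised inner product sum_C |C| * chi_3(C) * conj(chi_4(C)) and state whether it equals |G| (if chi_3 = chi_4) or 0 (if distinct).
Sum = 0; so <chi_3, chi_4> = 0 (distinct irreducibles are orthogonal).

Argument: Compute term by term over conjugacy classes (|C| * chi_3(C) * conj(chi_4(C))):
  1*(1)*conj(1) + 1*(exp(3*I*pi/4))*conj(-1) + 1*(-I)*conj(1) + 1*(exp(I*pi/4))*conj(-1) + 1*(-1)*conj(1) + 1*(exp(-I*pi/4))*conj(-1) + 1*(I)*conj(1) + 1*(exp(-3*I*pi/4))*conj(-1)
  = (1) + (-exp(3*I*pi/4)) + (-I) + (-exp(I*pi/4)) + (-1) + (-exp(-I*pi/4)) + (I) + (-exp(-3*I*pi/4))
  = 0.
(Exp terms are combined using exp(i*s)*conj(exp(i*t)) = exp(i*(s-t)), and sums of them are collapsed using the identity that for every m > 1 the m distinct m-th roots of unity sum to 0, e.g. 1 + exp(2*I*pi/3) + exp(-2*I*pi/3) = 0.)
Dividing by |G| = 8 gives 0/8 = 0, matching the row-orthogonality relation <chi_3, chi_4> = [chi_3 = chi_4].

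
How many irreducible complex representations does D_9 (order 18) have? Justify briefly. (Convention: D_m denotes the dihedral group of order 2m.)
6

Details: The number of irreducible complex representations of a finite group equals its number of conjugacy classes. D_9 has 6 conjugacy classes ((n+3)/2 for n odd), so D_9 (order 18) has exactly 6 irreducible complex representations.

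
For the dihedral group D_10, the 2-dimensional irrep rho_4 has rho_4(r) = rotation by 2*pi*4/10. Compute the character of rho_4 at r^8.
chi_{rho_4}(r^8) = 2*cos(2*pi*4*8/10) = -1/2 + sqrt(5)/2

Explanation: rho_4(r^8) is rotation by angle 2*pi*4*8/10, whose trace is 2*cos(2*pi*4*8/10) = -1/2 + sqrt(5)/2.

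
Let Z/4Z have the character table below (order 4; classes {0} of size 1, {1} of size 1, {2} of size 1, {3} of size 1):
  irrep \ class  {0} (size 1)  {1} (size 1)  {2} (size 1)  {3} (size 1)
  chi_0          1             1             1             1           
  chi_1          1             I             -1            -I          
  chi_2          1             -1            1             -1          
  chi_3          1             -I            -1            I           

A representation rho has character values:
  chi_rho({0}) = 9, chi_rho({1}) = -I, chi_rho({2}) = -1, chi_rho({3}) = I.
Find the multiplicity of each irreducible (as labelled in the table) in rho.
Multiplicities: chi_0: 2, chi_1: 2, chi_2: 2, chi_3: 3.

Proof sketch: Use <chi_rho, chi> = (1/|G|) sum_C |C| * chi_rho(C) * conj(chi(C)) with |G| = 4 for each irreducible chi in the table:
  <chi_rho, chi_0> = (1/4)[1*(9)*conj(1) + 1*(-I)*conj(1) + 1*(-1)*conj(1) + 1*(I)*conj(1)]
      = (1/4)[(9) + (-I) + (-1) + (I)] = 8/4 = 2
  <chi_rho, chi_1> = (1/4)[1*(9)*conj(1) + 1*(-I)*conj(I) + 1*(-1)*conj(-1) + 1*(I)*conj(-I)]
      = (1/4)[(9) + (-1) + (1) + (-1)] = 8/4 = 2
  <chi_rho, chi_2> = (1/4)[1*(9)*conj(1) + 1*(-I)*conj(-1) + 1*(-1)*conj(1) + 1*(I)*conj(-1)]
      = (1/4)[(9) + (I) + (-1) + (-I)] = 8/4 = 2
  <chi_rho, chi_3> = (1/4)[1*(9)*conj(1) + 1*(-I)*conj(-I) + 1*(-1)*conj(-1) + 1*(I)*conj(I)]
      = (1/4)[(9) + (1) + (1) + (1)] = 12/4 = 3
(Exp terms are combined using exp(i*s)*conj(exp(i*t)) = exp(i*(s-t)), and sums of them are collapsed using the identity that for every m > 1 the m distinct m-th roots of unity sum to 0, e.g. 1 + exp(2*I*pi/3) + exp(-2*I*pi/3) = 0.)
Dimension check: dim(rho) = sum (mult * dim) = 2*1 + 2*1 + 2*1 + 3*1 = 9 = chi_rho(e) = 9.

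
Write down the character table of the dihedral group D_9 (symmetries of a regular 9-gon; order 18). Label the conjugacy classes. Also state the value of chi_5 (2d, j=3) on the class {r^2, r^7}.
Conjugacy classes: {e} of size 1, {r^1, r^8} of size 2, {r^2, r^7} of size 2, {r^3, r^6} of size 2, {r^4, r^5} of size 2, {s, sr, ..., sr^8} of size 9.
Character table:
  irrep \ class              {e} (size 1)  {r^1, r^8} (size 2)  {r^2, r^7} (size 2)  {r^3, r^6} (size 2)  {r^4, r^5} (size 2)  {s, sr, ..., sr^8} (size 9)
  chi_1 (triv)               1             1                    1                    1                    1                    1                          
  chi_2 (sign: r->1, s->-1)  1             1                    1                    1                    1                    -1                         
  chi_3 (2d, j=1)            2             2*cos(2*pi/9)        2*cos(4*pi/9)        -1                   -2*cos(pi/9)         0                          
  chi_4 (2d, j=2)            2             2*cos(4*pi/9)        -2*cos(pi/9)         -1                   2*cos(2*pi/9)        0                          
  chi_5 (2d, j=3)            2             -1                   -1                   2                    -1                   0                          
  chi_6 (2d, j=4)            2             -2*cos(pi/9)         2*cos(2*pi/9)        -1                   2*cos(4*pi/9)        0                          

Spot check: chi_5 (2d, j=3) on {r^2, r^7} = -1.

Solution. D_9 has order 2*9 = 18 with 6 conjugacy classes, hence 6 irreducibles. Sum of squared dims 1 + 1 + 4 + 4 + 4 + 4 = 18 = |G|. Linear characters come from the abelianisation; the 2-dimensional irreps have character r^k -> 2*cos(2*pi*j*k/9), reflections -> 0.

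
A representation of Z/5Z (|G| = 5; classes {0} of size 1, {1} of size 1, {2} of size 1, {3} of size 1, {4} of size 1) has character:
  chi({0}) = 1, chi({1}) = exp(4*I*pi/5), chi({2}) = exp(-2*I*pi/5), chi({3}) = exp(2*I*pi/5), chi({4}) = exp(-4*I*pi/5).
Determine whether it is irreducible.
Irreducible: <chi, chi> = 1.

Solution. <chi, chi> = (1/|G|) sum_C |C| * |chi(C)|^2 = (1/5)[1*|1|^2 + 1*|exp(4*I*pi/5)|^2 + 1*|exp(-2*I*pi/5)|^2 + 1*|exp(2*I*pi/5)|^2 + 1*|exp(-4*I*pi/5)|^2]
  = (1/5)[(1) + (1) + (1) + (1) + (1)] = 5/5 = 1.
(Exp terms are combined using exp(i*s)*conj(exp(i*t)) = exp(i*(s-t)), and sums of them are collapsed using the identity that for every m > 1 the m distinct m-th roots of unity sum to 0, e.g. 1 + exp(2*I*pi/3) + exp(-2*I*pi/3) = 0.)
A character is irreducible iff <chi, chi> = 1, so this representation is irreducible.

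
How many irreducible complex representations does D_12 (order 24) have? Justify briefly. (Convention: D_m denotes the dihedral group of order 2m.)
9

Why: The number of irreducible complex representations of a finite group equals its number of conjugacy classes. D_12 has 9 conjugacy classes (n/2 + 3 for n even), so D_12 (order 24) has exactly 9 irreducible complex representations.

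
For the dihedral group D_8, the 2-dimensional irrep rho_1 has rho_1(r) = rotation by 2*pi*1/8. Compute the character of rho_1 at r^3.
chi_{rho_1}(r^3) = 2*cos(2*pi*1*3/8) = -sqrt(2)

Details: rho_1(r^3) is rotation by angle 2*pi*1*3/8, whose trace is 2*cos(2*pi*1*3/8) = -sqrt(2).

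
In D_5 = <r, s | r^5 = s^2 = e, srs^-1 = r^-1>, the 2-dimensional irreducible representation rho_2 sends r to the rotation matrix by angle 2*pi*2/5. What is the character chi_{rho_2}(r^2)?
chi_{rho_2}(r^2) = 2*cos(2*pi*2*2/5) = -1/2 + sqrt(5)/2

Argument: rho_2(r^2) is rotation by angle 2*pi*2*2/5, whose trace is 2*cos(2*pi*2*2/5) = -1/2 + sqrt(5)/2.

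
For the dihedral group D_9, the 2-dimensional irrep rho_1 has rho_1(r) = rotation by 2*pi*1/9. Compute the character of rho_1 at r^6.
chi_{rho_1}(r^6) = 2*cos(2*pi*1*6/9) = -1

rho_1(r^6) is rotation by angle 2*pi*1*6/9, whose trace is 2*cos(2*pi*1*6/9) = -1.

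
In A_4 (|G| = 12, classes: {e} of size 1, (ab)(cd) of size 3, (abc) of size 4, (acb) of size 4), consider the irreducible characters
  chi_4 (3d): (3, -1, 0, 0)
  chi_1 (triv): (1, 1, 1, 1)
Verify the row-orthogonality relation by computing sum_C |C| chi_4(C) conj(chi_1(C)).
Sum = 0; so <chi_4, chi_1> = 0 (distinct irreducibles are orthogonal).

Argument: Compute term by term over conjugacy classes (|C| * chi_4(C) * conj(chi_1(C))):
  1*(3)*conj(1) + 3*(-1)*conj(1) + 4*(0)*conj(1) + 4*(0)*conj(1)
  = (3) + (-3) + (0) + (0)
  = 0.
(Exp terms are combined using exp(i*s)*conj(exp(i*t)) = exp(i*(s-t)), and sums of them are collapsed using the identity that for every m > 1 the m distinct m-th roots of unity sum to 0, e.g. 1 + exp(2*I*pi/3) + exp(-2*I*pi/3) = 0.)
Dividing by |G| = 12 gives 0/12 = 0, matching the row-orthogonality relation <chi_4, chi_1> = [chi_4 = chi_1].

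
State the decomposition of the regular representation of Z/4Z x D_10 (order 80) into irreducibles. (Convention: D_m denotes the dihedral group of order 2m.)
Each irreducible V_i of dimension d_i appears with multiplicity d_i, i.e. rho_reg = (direct sum over all irreducibles V_i) d_i V_i. The irreducible dimensions for Z/4Z x D_10 are 1, 1, 1, 1, 1, 1, 1, 1, 1, 1, 1, 1, 1, 1, 1, 1, 2, 2, 2, 2, 2, 2, 2, 2, 2, 2, 2, 2, 2, 2, 2, 2: 16 irreducibles of dimension 1, each with multiplicity 1; 16 irreducibles of dimension 2, each with multiplicity 2. Total dimension 16*1*1 + 16*2*2 = 80 = |G|.

Details: General theorem: in the regular representation of a finite group G, each irreducible appears with multiplicity equal to its dimension. Check: dim(rho_reg) = sum d_i^2 = 1 + 1 + 1 + 1 + 1 + 1 + 1 + 1 + 1 + 1 + 1 + 1 + 1 + 1 + 1 + 1 + 4 + 4 + 4 + 4 + 4 + 4 + 4 + 4 + 4 + 4 + 4 + 4 + 4 + 4 + 4 + 4 = 80 = |G|.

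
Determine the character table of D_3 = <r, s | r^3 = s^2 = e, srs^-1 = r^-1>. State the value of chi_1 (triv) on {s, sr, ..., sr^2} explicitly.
Conjugacy classes: {e} of size 1, {r^1, r^2} of size 2, {s, sr, ..., sr^2} of size 3.
Character table:
  irrep \ class              {e} (size 1)  {r^1, r^2} (size 2)  {s, sr, ..., sr^2} (size 3)
  chi_1 (triv)               1             1                    1                          
  chi_2 (sign: r->1, s->-1)  1             1                    -1                         
  chi_3 (2d, j=1)            2             -1                   0                          

Spot check: chi_1 (triv) on {s, sr, ..., sr^2} = 1.

Solution. D_3 has order 2*3 = 6 with 3 conjugacy classes, hence 3 irreducibles. Sum of squared dims 1 + 1 + 4 = 6 = |G|. Linear characters come from the abelianisation; the 2-dimensional irreps have character r^k -> 2*cos(2*pi*j*k/3), reflections -> 0.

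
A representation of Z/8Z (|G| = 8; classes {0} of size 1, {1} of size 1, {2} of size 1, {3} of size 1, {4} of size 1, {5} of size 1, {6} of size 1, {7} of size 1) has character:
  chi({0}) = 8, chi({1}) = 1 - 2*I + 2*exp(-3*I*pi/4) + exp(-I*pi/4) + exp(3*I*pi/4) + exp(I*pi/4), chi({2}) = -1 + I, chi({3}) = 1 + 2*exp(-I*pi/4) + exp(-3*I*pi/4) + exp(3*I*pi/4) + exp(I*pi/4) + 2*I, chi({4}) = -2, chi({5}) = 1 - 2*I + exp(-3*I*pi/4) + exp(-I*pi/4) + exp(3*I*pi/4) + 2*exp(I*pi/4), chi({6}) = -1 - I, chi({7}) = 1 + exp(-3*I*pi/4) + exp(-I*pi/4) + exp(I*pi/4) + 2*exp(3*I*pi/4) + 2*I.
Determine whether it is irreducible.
Not irreducible (reducible): <chi, chi> = 12 > 1.

<chi, chi> = (1/|G|) sum_C |C| * |chi(C)|^2 = (1/8)[1*|8|^2 + 1*|1 - 2*I + 2*exp(-3*I*pi/4) + exp(-I*pi/4) + exp(3*I*pi/4) + exp(I*pi/4)|^2 + 1*|-1 + I|^2 + 1*|1 + 2*exp(-I*pi/4) + exp(-3*I*pi/4) + exp(3*I*pi/4) + exp(I*pi/4) + 2*I|^2 + 1*|-2|^2 + 1*|1 - 2*I + exp(-3*I*pi/4) + exp(-I*pi/4) + exp(3*I*pi/4) + 2*exp(I*pi/4)|^2 + 1*|-1 - I|^2 + 1*|1 + exp(-3*I*pi/4) + exp(-I*pi/4) + exp(I*pi/4) + 2*exp(3*I*pi/4) + 2*I|^2]
  = (1/8)[(64) + (6 + 4*exp(-I*pi/4) + exp(-3*I*pi/4) + 2*exp(I*pi/4) + 3*exp(3*I*pi/4)) + (2) + (6 + 3*exp(-I*pi/4) + 2*exp(-3*I*pi/4) + exp(I*pi/4) + 4*exp(3*I*pi/4)) + (4) + (6 + 3*exp(-I*pi/4) + 2*exp(-3*I*pi/4) + exp(I*pi/4) + 4*exp(3*I*pi/4)) + (2) + (6 + 4*exp(-I*pi/4) + exp(-3*I*pi/4) + 2*exp(I*pi/4) + 3*exp(3*I*pi/4))] = 96/8 = 12.
(Exp terms are combined using exp(i*s)*conj(exp(i*t)) = exp(i*(s-t)), and sums of them are collapsed using the identity that for every m > 1 the m distinct m-th roots of unity sum to 0, e.g. 1 + exp(2*I*pi/3) + exp(-2*I*pi/3) = 0.)
A character is irreducible iff <chi, chi> = 1, so this representation is reducible.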